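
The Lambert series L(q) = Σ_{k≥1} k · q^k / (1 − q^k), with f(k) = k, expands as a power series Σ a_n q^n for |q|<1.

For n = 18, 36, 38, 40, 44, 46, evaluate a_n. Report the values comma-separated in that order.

q^18  k|18↦f(k): 1:1 2:2 3:3 6:6 9:9 18:18  a_18=39
q^36  k|36↦f(k): 1:1 2:2 3:3 4:4 6:6 9:9 12:12 18:18 36:36  a_36=91
n=38: 1·38 2·19 19·2 38·1  f→[1+2+19+38]=60
n=40: 1·40 2·20 4·10 5·8 8·5 10·4 20·2 40·1  f→[1+2+4+5+8+10+20+40]=90
[q^44] f(44)=44,f(22)=22,f(11)=11,f(4)=4,f(2)=2,f(1)=1 ⇒ 84
d|46:{46,23,2,1}  Σf=46+23+2+1=72

39, 91, 60, 90, 84, 72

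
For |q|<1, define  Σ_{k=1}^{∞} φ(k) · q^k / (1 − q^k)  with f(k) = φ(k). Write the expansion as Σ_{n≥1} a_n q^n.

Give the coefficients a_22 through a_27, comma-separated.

q^22  k|22↦φ(k): 1:1 2:1 11:10 22:10  a_22=22
[q^23] φ(23)=22,φ(1)=1 ⇒ 23
n=24: 24·1 12·2 8·3 6·4 4·6 3·8 2·12 1·24  φ→[8+4+4+2+2+2+1+1]=24
d|25:{25,5,1}  Σφ=20+4+1=25
q^26  k|26↦φ(k): 1:1 2:1 13:12 26:12  a_26=26
n=27: 1·27 3·9 9·3 27·1  φ→[1+2+6+18]=27

22, 23, 24, 25, 26, 27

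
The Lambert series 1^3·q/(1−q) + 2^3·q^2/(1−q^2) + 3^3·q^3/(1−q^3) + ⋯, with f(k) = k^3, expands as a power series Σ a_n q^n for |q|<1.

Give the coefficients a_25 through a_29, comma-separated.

15751, 19782, 20440, 25112, 24390

q^25  k|25↦f(k): 25:15625 5:125 1:1  a_25=15751
[q^26] f(26)=17576,f(13)=2197,f(2)=8,f(1)=1 ⇒ 19782
n=27: 1·27 3·9 9·3 27·1  f→[1+27+729+19683]=20440
d|28:{1,2,4,7,14,28}  Σf=1+8+64+343+2744+21952=25112
[q^29] f(29)=24389,f(1)=1 ⇒ 24390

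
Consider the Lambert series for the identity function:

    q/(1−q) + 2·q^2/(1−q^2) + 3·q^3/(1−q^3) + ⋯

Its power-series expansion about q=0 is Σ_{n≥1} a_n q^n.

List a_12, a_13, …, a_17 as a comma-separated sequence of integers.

q^12  k|12↦f(k): 12:12 6:6 4:4 3:3 2:2 1:1  a_12=28
n=13: 1·13 13·1  f→[1+13]=14
d|14:{14,7,2,1}  Σf=14+7+2+1=24
n=15: 15·1 5·3 3·5 1·15  f→[15+5+3+1]=24
d|16:{1,2,4,8,16}  Σf=1+2+4+8+16=31
q^17  k|17↦f(k): 1:1 17:17  a_17=18

28, 14, 24, 24, 31, 18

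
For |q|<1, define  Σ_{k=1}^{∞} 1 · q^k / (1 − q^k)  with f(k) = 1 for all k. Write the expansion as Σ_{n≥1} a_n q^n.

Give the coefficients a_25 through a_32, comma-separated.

q^25  k|25↦f(k): 25:1 5:1 1:1  a_25=3
n=26: 26·1 13·2 2·13 1·26  f→[1+1+1+1]=4
n=27: 27·1 9·3 3·9 1·27  f→[1+1+1+1]=4
[q^28] f(1)=1,f(2)=1,f(4)=1,f(7)=1,f(14)=1,f(28)=1 ⇒ 6
q^29  k|29↦f(k): 29:1 1:1  a_29=2
n=30: 30·1 15·2 10·3 6·5 5·6 3·10 2·15 1·30  f→[1+1+1+1+1+1+1+1]=8
n=31: 1·31 31·1  f→[1+1]=2
q^32  k|32↦f(k): 1:1 2:1 4:1 8:1 16:1 32:1  a_32=6

3, 4, 4, 6, 2, 8, 2, 6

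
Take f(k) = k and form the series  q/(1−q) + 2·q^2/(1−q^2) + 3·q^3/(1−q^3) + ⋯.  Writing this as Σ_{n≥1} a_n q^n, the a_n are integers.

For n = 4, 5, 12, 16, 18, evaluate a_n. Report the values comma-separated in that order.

d|4:{4,2,1}  Σf=4+2+1=7
d|5:{1,5}  Σf=1+5=6
d|12:{1,2,3,4,6,12}  Σf=1+2+3+4+6+12=28
q^16  k|16↦f(k): 1:1 2:2 4:4 8:8 16:16  a_16=31
[q^18] f(1)=1,f(2)=2,f(3)=3,f(6)=6,f(9)=9,f(18)=18 ⇒ 39

7, 6, 28, 31, 39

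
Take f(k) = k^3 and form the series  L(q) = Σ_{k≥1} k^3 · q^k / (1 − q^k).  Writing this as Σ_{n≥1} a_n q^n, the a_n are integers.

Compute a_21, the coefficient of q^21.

a_21 = 9632

d|21:{1,3,7,21}  Σf=1+27+343+9261=9632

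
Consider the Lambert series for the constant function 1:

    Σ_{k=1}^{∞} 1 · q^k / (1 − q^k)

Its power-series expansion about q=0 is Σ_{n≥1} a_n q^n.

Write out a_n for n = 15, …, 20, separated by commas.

4, 5, 2, 6, 2, 6

[q^15] f(15)=1,f(5)=1,f(3)=1,f(1)=1 ⇒ 4
[q^16] f(16)=1,f(8)=1,f(4)=1,f(2)=1,f(1)=1 ⇒ 5
d|17:{17,1}  Σf=1+1=2
q^18  k|18↦f(k): 18:1 9:1 6:1 3:1 2:1 1:1  a_18=6
n=19: 1·19 19·1  f→[1+1]=2
d|20:{20,10,5,4,2,1}  Σf=1+1+1+1+1+1=6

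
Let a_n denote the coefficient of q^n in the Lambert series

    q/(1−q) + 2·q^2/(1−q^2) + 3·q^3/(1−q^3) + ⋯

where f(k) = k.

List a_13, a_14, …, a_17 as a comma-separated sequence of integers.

[q^13] f(1)=1,f(13)=13 ⇒ 14
d|14:{14,7,2,1}  Σf=14+7+2+1=24
[q^15] f(15)=15,f(5)=5,f(3)=3,f(1)=1 ⇒ 24
n=16: 16·1 8·2 4·4 2·8 1·16  f→[16+8+4+2+1]=31
[q^17] f(17)=17,f(1)=1 ⇒ 18

14, 24, 24, 31, 18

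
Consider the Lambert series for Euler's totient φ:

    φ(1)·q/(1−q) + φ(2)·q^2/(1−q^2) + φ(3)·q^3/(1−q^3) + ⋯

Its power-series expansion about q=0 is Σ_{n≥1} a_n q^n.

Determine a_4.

n=4: 1·4 2·2 4·1  φ→[1+1+2]=4

a_4 = 4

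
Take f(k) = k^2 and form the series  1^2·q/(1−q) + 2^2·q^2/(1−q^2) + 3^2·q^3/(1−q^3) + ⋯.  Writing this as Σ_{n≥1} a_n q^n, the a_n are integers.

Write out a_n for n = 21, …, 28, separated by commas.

500, 610, 530, 850, 651, 850, 820, 1050

q^21  k|21↦f(k): 21:441 7:49 3:9 1:1  a_21=500
n=22: 22·1 11·2 2·11 1·22  f→[484+121+4+1]=610
d|23:{23,1}  Σf=529+1=530
n=24: 1·24 2·12 3·8 4·6 6·4 8·3 12·2 24·1  f→[1+4+9+16+36+64+144+576]=850
d|25:{25,5,1}  Σf=625+25+1=651
d|26:{1,2,13,26}  Σf=1+4+169+676=850
n=27: 27·1 9·3 3·9 1·27  f→[729+81+9+1]=820
d|28:{28,14,7,4,2,1}  Σf=784+196+49+16+4+1=1050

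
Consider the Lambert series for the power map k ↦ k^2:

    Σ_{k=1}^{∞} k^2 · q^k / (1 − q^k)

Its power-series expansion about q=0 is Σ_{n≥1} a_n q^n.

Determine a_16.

a_16 = 341

[q^16] f(1)=1,f(2)=4,f(4)=16,f(8)=64,f(16)=256 ⇒ 341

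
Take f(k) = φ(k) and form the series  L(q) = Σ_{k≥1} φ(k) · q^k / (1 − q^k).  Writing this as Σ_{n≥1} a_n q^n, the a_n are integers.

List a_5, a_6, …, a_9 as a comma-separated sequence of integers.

n=5: 1·5 5·1  φ→[1+4]=5
n=6: 6·1 3·2 2·3 1·6  φ→[2+2+1+1]=6
d|7:{7,1}  Σφ=6+1=7
n=8: 8·1 4·2 2·4 1·8  φ→[4+2+1+1]=8
[q^9] φ(1)=1,φ(3)=2,φ(9)=6 ⇒ 9

5, 6, 7, 8, 9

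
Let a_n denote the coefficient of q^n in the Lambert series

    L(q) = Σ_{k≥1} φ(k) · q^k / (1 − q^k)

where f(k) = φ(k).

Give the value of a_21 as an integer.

n=21: 21·1 7·3 3·7 1·21  φ→[12+6+2+1]=21

a_21 = 21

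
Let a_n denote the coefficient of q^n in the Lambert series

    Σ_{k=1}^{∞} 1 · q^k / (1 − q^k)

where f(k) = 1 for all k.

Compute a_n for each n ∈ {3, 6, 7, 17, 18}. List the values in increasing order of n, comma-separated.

n=3: 3·1 1·3  f→[1+1]=2
n=6: 1·6 2·3 3·2 6·1  f→[1+1+1+1]=4
q^7  k|7↦f(k): 7:1 1:1  a_7=2
n=17: 17·1 1·17  f→[1+1]=2
q^18  k|18↦f(k): 1:1 2:1 3:1 6:1 9:1 18:1  a_18=6

2, 4, 2, 2, 6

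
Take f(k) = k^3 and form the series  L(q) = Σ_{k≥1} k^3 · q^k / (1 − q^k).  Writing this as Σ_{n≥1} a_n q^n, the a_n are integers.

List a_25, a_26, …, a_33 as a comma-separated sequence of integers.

15751, 19782, 20440, 25112, 24390, 31752, 29792, 37449, 37296

[q^25] f(25)=15625,f(5)=125,f(1)=1 ⇒ 15751
[q^26] f(26)=17576,f(13)=2197,f(2)=8,f(1)=1 ⇒ 19782
q^27  k|27↦f(k): 1:1 3:27 9:729 27:19683  a_27=20440
d|28:{1,2,4,7,14,28}  Σf=1+8+64+343+2744+21952=25112
q^29  k|29↦f(k): 29:24389 1:1  a_29=24390
q^30  k|30↦f(k): 30:27000 15:3375 10:1000 6:216 5:125 3:27 2:8 1:1  a_30=31752
d|31:{1,31}  Σf=1+29791=29792
[q^32] f(1)=1,f(2)=8,f(4)=64,f(8)=512,f(16)=4096,f(32)=32768 ⇒ 37449
n=33: 33·1 11·3 3·11 1·33  f→[35937+1331+27+1]=37296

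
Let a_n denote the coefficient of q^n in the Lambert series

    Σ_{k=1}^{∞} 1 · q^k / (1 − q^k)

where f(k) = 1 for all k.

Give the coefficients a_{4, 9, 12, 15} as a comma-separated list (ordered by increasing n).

3, 3, 6, 4

q^4  k|4↦f(k): 4:1 2:1 1:1  a_4=3
d|9:{9,3,1}  Σf=1+1+1=3
n=12: 12·1 6·2 4·3 3·4 2·6 1·12  f→[1+1+1+1+1+1]=6
[q^15] f(1)=1,f(3)=1,f(5)=1,f(15)=1 ⇒ 4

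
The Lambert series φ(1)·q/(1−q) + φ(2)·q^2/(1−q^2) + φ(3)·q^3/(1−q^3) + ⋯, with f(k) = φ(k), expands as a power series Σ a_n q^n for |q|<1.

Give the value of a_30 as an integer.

[q^30] φ(30)=8,φ(15)=8,φ(10)=4,φ(6)=2,φ(5)=4,φ(3)=2,φ(2)=1,φ(1)=1 ⇒ 30

a_30 = 30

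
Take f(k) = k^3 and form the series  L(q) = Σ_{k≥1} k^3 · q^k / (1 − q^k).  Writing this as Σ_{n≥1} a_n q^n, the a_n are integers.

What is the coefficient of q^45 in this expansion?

d|45:{45,15,9,5,3,1}  Σf=91125+3375+729+125+27+1=95382

a_45 = 95382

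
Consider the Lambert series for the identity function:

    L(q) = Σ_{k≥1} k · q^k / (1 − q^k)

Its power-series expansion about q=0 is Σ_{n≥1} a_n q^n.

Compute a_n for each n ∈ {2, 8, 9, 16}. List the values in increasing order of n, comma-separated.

3, 15, 13, 31

[q^2] f(1)=1,f(2)=2 ⇒ 3
d|8:{8,4,2,1}  Σf=8+4+2+1=15
q^9  k|9↦f(k): 1:1 3:3 9:9  a_9=13
[q^16] f(16)=16,f(8)=8,f(4)=4,f(2)=2,f(1)=1 ⇒ 31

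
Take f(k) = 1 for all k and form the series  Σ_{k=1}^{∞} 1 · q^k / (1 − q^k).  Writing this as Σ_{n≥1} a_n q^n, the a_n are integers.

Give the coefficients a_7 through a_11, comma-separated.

[q^7] f(7)=1,f(1)=1 ⇒ 2
q^8  k|8↦f(k): 1:1 2:1 4:1 8:1  a_8=4
q^9  k|9↦f(k): 1:1 3:1 9:1  a_9=3
[q^10] f(10)=1,f(5)=1,f(2)=1,f(1)=1 ⇒ 4
d|11:{11,1}  Σf=1+1=2

2, 4, 3, 4, 2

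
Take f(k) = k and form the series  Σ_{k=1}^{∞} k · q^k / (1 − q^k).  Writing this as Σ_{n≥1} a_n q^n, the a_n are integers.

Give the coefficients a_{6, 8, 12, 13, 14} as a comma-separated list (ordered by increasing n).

[q^6] f(6)=6,f(3)=3,f(2)=2,f(1)=1 ⇒ 12
d|8:{1,2,4,8}  Σf=1+2+4+8=15
d|12:{1,2,3,4,6,12}  Σf=1+2+3+4+6+12=28
[q^13] f(1)=1,f(13)=13 ⇒ 14
[q^14] f(1)=1,f(2)=2,f(7)=7,f(14)=14 ⇒ 24

12, 15, 28, 14, 24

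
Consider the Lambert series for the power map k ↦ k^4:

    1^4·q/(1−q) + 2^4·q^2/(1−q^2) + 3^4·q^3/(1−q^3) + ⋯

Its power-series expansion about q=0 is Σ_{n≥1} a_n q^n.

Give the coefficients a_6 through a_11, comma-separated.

1394, 2402, 4369, 6643, 10642, 14642

q^6  k|6↦f(k): 6:1296 3:81 2:16 1:1  a_6=1394
q^7  k|7↦f(k): 1:1 7:2401  a_7=2402
q^8  k|8↦f(k): 8:4096 4:256 2:16 1:1  a_8=4369
n=9: 1·9 3·3 9·1  f→[1+81+6561]=6643
d|10:{10,5,2,1}  Σf=10000+625+16+1=10642
[q^11] f(11)=14641,f(1)=1 ⇒ 14642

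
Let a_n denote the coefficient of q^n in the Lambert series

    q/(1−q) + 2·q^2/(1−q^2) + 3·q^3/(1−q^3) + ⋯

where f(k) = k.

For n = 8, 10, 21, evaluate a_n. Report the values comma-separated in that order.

15, 18, 32

d|8:{8,4,2,1}  Σf=8+4+2+1=15
q^10  k|10↦f(k): 10:10 5:5 2:2 1:1  a_10=18
d|21:{1,3,7,21}  Σf=1+3+7+21=32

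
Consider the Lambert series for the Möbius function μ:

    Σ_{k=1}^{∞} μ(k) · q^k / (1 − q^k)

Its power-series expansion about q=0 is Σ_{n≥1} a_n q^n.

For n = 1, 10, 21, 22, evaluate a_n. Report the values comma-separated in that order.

q^1  k|1↦μ(k): 1:1  a_1=1
n=10: 10·1 5·2 2·5 1·10  μ→[1+(-1)+(-1)+1]=0
d|21:{21,7,3,1}  Σμ=1+(-1)+(-1)+1=0
[q^22] μ(1)=1,μ(2)=-1,μ(11)=-1,μ(22)=1 ⇒ 0

1, 0, 0, 0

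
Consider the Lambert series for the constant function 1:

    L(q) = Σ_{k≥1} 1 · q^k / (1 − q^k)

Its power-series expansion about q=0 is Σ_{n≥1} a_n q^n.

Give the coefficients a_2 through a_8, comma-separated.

2, 2, 3, 2, 4, 2, 4

n=2: 1·2 2·1  f→[1+1]=2
d|3:{1,3}  Σf=1+1=2
n=4: 1·4 2·2 4·1  f→[1+1+1]=3
[q^5] f(1)=1,f(5)=1 ⇒ 2
q^6  k|6↦f(k): 6:1 3:1 2:1 1:1  a_6=4
q^7  k|7↦f(k): 1:1 7:1  a_7=2
n=8: 8·1 4·2 2·4 1·8  f→[1+1+1+1]=4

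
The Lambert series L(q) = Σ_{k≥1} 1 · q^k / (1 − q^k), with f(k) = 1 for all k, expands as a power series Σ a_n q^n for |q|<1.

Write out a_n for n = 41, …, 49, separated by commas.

[q^41] f(41)=1,f(1)=1 ⇒ 2
n=42: 42·1 21·2 14·3 7·6 6·7 3·14 2·21 1·42  f→[1+1+1+1+1+1+1+1]=8
d|43:{1,43}  Σf=1+1=2
n=44: 44·1 22·2 11·4 4·11 2·22 1·44  f→[1+1+1+1+1+1]=6
d|45:{45,15,9,5,3,1}  Σf=1+1+1+1+1+1=6
[q^46] f(46)=1,f(23)=1,f(2)=1,f(1)=1 ⇒ 4
q^47  k|47↦f(k): 47:1 1:1  a_47=2
q^48  k|48↦f(k): 1:1 2:1 3:1 4:1 6:1 8:1 12:1 16:1 24:1 48:1  a_48=10
[q^49] f(1)=1,f(7)=1,f(49)=1 ⇒ 3

2, 8, 2, 6, 6, 4, 2, 10, 3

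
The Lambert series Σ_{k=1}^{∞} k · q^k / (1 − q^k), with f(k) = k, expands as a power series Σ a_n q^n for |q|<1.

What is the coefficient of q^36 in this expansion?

a_36 = 91

n=36: 36·1 18·2 12·3 9·4 6·6 4·9 3·12 2·18 1·36  f→[36+18+12+9+6+4+3+2+1]=91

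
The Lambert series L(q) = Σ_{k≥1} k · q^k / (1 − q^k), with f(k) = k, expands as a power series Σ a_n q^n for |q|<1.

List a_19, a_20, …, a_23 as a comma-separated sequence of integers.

[q^19] f(19)=19,f(1)=1 ⇒ 20
[q^20] f(1)=1,f(2)=2,f(4)=4,f(5)=5,f(10)=10,f(20)=20 ⇒ 42
[q^21] f(1)=1,f(3)=3,f(7)=7,f(21)=21 ⇒ 32
d|22:{22,11,2,1}  Σf=22+11+2+1=36
q^23  k|23↦f(k): 1:1 23:23  a_23=24

20, 42, 32, 36, 24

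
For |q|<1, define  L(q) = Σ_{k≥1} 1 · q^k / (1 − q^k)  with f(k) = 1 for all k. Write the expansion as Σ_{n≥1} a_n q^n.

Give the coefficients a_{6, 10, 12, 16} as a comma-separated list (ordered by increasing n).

4, 4, 6, 5

q^6  k|6↦f(k): 1:1 2:1 3:1 6:1  a_6=4
n=10: 10·1 5·2 2·5 1·10  f→[1+1+1+1]=4
n=12: 12·1 6·2 4·3 3·4 2·6 1·12  f→[1+1+1+1+1+1]=6
d|16:{1,2,4,8,16}  Σf=1+1+1+1+1=5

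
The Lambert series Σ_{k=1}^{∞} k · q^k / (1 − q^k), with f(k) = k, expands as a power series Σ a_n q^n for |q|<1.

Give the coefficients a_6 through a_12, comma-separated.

d|6:{6,3,2,1}  Σf=6+3+2+1=12
q^7  k|7↦f(k): 1:1 7:7  a_7=8
d|8:{8,4,2,1}  Σf=8+4+2+1=15
[q^9] f(1)=1,f(3)=3,f(9)=9 ⇒ 13
n=10: 10·1 5·2 2·5 1·10  f→[10+5+2+1]=18
[q^11] f(1)=1,f(11)=11 ⇒ 12
[q^12] f(12)=12,f(6)=6,f(4)=4,f(3)=3,f(2)=2,f(1)=1 ⇒ 28

12, 8, 15, 13, 18, 12, 28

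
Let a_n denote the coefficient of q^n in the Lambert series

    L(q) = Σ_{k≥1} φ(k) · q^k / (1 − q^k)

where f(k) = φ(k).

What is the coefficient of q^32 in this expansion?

[q^32] φ(1)=1,φ(2)=1,φ(4)=2,φ(8)=4,φ(16)=8,φ(32)=16 ⇒ 32

a_32 = 32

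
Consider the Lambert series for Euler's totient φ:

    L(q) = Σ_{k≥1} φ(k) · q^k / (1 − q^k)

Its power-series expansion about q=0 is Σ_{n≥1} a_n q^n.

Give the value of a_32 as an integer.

d|32:{1,2,4,8,16,32}  Σφ=1+1+2+4+8+16=32

a_32 = 32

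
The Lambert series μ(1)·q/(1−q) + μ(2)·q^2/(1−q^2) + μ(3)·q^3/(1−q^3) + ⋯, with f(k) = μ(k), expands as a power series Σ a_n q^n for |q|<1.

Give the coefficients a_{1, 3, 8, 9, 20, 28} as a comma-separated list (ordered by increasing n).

q^1  k|1↦μ(k): 1:1  a_1=1
q^3  k|3↦μ(k): 3:-1 1:1  a_3=0
n=8: 1·8 2·4 4·2 8·1  μ→[1+(-1)+0+0]=0
[q^9] μ(9)=0,μ(3)=-1,μ(1)=1 ⇒ 0
d|20:{20,10,5,4,2,1}  Σμ=0+1+(-1)+0+(-1)+1=0
n=28: 28·1 14·2 7·4 4·7 2·14 1·28  μ→[0+1+(-1)+0+(-1)+1]=0

1, 0, 0, 0, 0, 0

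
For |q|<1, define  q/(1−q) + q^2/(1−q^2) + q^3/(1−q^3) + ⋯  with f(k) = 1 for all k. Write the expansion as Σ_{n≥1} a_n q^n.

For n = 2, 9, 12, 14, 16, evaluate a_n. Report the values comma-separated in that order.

2, 3, 6, 4, 5

[q^2] f(2)=1,f(1)=1 ⇒ 2
d|9:{1,3,9}  Σf=1+1+1=3
n=12: 12·1 6·2 4·3 3·4 2·6 1·12  f→[1+1+1+1+1+1]=6
[q^14] f(1)=1,f(2)=1,f(7)=1,f(14)=1 ⇒ 4
[q^16] f(1)=1,f(2)=1,f(4)=1,f(8)=1,f(16)=1 ⇒ 5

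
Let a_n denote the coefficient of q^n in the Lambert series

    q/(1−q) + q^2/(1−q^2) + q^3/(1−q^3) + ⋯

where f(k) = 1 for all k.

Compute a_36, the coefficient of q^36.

d|36:{36,18,12,9,6,4,3,2,1}  Σf=1+1+1+1+1+1+1+1+1=9

a_36 = 9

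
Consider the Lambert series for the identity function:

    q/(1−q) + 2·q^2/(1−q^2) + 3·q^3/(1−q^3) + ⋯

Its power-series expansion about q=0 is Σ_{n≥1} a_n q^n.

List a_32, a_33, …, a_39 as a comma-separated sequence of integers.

63, 48, 54, 48, 91, 38, 60, 56

[q^32] f(32)=32,f(16)=16,f(8)=8,f(4)=4,f(2)=2,f(1)=1 ⇒ 63
q^33  k|33↦f(k): 1:1 3:3 11:11 33:33  a_33=48
[q^34] f(34)=34,f(17)=17,f(2)=2,f(1)=1 ⇒ 54
d|35:{1,5,7,35}  Σf=1+5+7+35=48
[q^36] f(1)=1,f(2)=2,f(3)=3,f(4)=4,f(6)=6,f(9)=9,f(12)=12,f(18)=18,f(36)=36 ⇒ 91
d|37:{37,1}  Σf=37+1=38
[q^38] f(38)=38,f(19)=19,f(2)=2,f(1)=1 ⇒ 60
d|39:{39,13,3,1}  Σf=39+13+3+1=56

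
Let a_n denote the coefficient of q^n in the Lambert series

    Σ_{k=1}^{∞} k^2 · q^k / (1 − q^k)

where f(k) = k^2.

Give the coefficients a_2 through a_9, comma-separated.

d|2:{1,2}  Σf=1+4=5
q^3  k|3↦f(k): 3:9 1:1  a_3=10
q^4  k|4↦f(k): 4:16 2:4 1:1  a_4=21
[q^5] f(1)=1,f(5)=25 ⇒ 26
d|6:{1,2,3,6}  Σf=1+4+9+36=50
d|7:{1,7}  Σf=1+49=50
q^8  k|8↦f(k): 1:1 2:4 4:16 8:64  a_8=85
[q^9] f(1)=1,f(3)=9,f(9)=81 ⇒ 91

5, 10, 21, 26, 50, 50, 85, 91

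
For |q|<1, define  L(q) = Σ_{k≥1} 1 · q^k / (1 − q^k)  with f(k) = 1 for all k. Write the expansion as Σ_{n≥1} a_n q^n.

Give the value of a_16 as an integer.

a_16 = 5

n=16: 1·16 2·8 4·4 8·2 16·1  f→[1+1+1+1+1]=5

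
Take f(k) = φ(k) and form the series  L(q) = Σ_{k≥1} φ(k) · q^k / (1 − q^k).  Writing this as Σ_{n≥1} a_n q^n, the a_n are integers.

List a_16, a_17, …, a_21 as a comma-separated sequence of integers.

n=16: 16·1 8·2 4·4 2·8 1·16  φ→[8+4+2+1+1]=16
n=17: 17·1 1·17  φ→[16+1]=17
d|18:{1,2,3,6,9,18}  Σφ=1+1+2+2+6+6=18
n=19: 19·1 1·19  φ→[18+1]=19
q^20  k|20↦φ(k): 1:1 2:1 4:2 5:4 10:4 20:8  a_20=20
d|21:{21,7,3,1}  Σφ=12+6+2+1=21

16, 17, 18, 19, 20, 21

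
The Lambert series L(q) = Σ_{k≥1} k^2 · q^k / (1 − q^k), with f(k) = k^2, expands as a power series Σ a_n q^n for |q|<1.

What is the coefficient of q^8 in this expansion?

a_8 = 85

[q^8] f(8)=64,f(4)=16,f(2)=4,f(1)=1 ⇒ 85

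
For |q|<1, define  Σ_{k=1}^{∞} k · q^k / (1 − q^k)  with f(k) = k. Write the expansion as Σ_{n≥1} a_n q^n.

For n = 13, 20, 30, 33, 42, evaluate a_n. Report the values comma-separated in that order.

d|13:{13,1}  Σf=13+1=14
d|20:{20,10,5,4,2,1}  Σf=20+10+5+4+2+1=42
q^30  k|30↦f(k): 30:30 15:15 10:10 6:6 5:5 3:3 2:2 1:1  a_30=72
q^33  k|33↦f(k): 33:33 11:11 3:3 1:1  a_33=48
d|42:{1,2,3,6,7,14,21,42}  Σf=1+2+3+6+7+14+21+42=96

14, 42, 72, 48, 96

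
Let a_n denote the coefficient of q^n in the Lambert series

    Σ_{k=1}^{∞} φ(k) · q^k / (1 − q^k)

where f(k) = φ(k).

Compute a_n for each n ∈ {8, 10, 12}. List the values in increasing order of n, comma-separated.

[q^8] φ(8)=4,φ(4)=2,φ(2)=1,φ(1)=1 ⇒ 8
d|10:{1,2,5,10}  Σφ=1+1+4+4=10
n=12: 1·12 2·6 3·4 4·3 6·2 12·1  φ→[1+1+2+2+2+4]=12

8, 10, 12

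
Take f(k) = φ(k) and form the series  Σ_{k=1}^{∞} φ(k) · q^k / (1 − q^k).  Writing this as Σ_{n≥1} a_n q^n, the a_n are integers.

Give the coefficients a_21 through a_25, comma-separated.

q^21  k|21↦φ(k): 1:1 3:2 7:6 21:12  a_21=21
n=22: 22·1 11·2 2·11 1·22  φ→[10+10+1+1]=22
[q^23] φ(1)=1,φ(23)=22 ⇒ 23
d|24:{24,12,8,6,4,3,2,1}  Σφ=8+4+4+2+2+2+1+1=24
[q^25] φ(1)=1,φ(5)=4,φ(25)=20 ⇒ 25

21, 22, 23, 24, 25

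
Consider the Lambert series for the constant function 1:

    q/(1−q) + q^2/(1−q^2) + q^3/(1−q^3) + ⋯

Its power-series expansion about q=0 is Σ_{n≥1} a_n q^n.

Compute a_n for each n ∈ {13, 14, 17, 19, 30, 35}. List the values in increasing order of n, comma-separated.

2, 4, 2, 2, 8, 4

n=13: 1·13 13·1  f→[1+1]=2
q^14  k|14↦f(k): 14:1 7:1 2:1 1:1  a_14=4
q^17  k|17↦f(k): 17:1 1:1  a_17=2
n=19: 19·1 1·19  f→[1+1]=2
[q^30] f(1)=1,f(2)=1,f(3)=1,f(5)=1,f(6)=1,f(10)=1,f(15)=1,f(30)=1 ⇒ 8
q^35  k|35↦f(k): 1:1 5:1 7:1 35:1  a_35=4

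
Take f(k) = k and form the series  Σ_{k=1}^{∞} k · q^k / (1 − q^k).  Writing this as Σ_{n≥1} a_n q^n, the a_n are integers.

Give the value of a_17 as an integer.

[q^17] f(1)=1,f(17)=17 ⇒ 18

a_17 = 18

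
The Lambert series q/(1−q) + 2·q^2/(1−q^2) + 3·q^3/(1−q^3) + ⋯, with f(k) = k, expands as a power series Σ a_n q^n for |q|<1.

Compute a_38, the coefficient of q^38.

n=38: 38·1 19·2 2·19 1·38  f→[38+19+2+1]=60

a_38 = 60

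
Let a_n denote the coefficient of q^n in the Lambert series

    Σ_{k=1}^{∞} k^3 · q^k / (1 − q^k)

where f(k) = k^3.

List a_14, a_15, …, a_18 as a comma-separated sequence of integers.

3096, 3528, 4681, 4914, 6813

[q^14] f(14)=2744,f(7)=343,f(2)=8,f(1)=1 ⇒ 3096
[q^15] f(15)=3375,f(5)=125,f(3)=27,f(1)=1 ⇒ 3528
n=16: 1·16 2·8 4·4 8·2 16·1  f→[1+8+64+512+4096]=4681
n=17: 17·1 1·17  f→[4913+1]=4914
n=18: 18·1 9·2 6·3 3·6 2·9 1·18  f→[5832+729+216+27+8+1]=6813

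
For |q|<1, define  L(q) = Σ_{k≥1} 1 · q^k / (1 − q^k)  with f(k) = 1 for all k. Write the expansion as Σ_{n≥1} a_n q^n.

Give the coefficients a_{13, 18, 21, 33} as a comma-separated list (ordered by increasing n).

q^13  k|13↦f(k): 1:1 13:1  a_13=2
[q^18] f(18)=1,f(9)=1,f(6)=1,f(3)=1,f(2)=1,f(1)=1 ⇒ 6
[q^21] f(21)=1,f(7)=1,f(3)=1,f(1)=1 ⇒ 4
n=33: 1·33 3·11 11·3 33·1  f→[1+1+1+1]=4

2, 6, 4, 4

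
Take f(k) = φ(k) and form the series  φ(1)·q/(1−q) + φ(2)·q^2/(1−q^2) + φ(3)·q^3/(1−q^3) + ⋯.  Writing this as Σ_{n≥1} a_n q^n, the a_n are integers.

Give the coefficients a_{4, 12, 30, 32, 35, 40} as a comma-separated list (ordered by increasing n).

[q^4] φ(1)=1,φ(2)=1,φ(4)=2 ⇒ 4
q^12  k|12↦φ(k): 1:1 2:1 3:2 4:2 6:2 12:4  a_12=12
d|30:{1,2,3,5,6,10,15,30}  Σφ=1+1+2+4+2+4+8+8=30
[q^32] φ(32)=16,φ(16)=8,φ(8)=4,φ(4)=2,φ(2)=1,φ(1)=1 ⇒ 32
d|35:{35,7,5,1}  Σφ=24+6+4+1=35
n=40: 1·40 2·20 4·10 5·8 8·5 10·4 20·2 40·1  φ→[1+1+2+4+4+4+8+16]=40

4, 12, 30, 32, 35, 40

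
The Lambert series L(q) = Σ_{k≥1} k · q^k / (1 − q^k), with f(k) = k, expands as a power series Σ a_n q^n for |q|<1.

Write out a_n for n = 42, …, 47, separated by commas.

96, 44, 84, 78, 72, 48

d|42:{42,21,14,7,6,3,2,1}  Σf=42+21+14+7+6+3+2+1=96
n=43: 1·43 43·1  f→[1+43]=44
[q^44] f(44)=44,f(22)=22,f(11)=11,f(4)=4,f(2)=2,f(1)=1 ⇒ 84
[q^45] f(45)=45,f(15)=15,f(9)=9,f(5)=5,f(3)=3,f(1)=1 ⇒ 78
n=46: 1·46 2·23 23·2 46·1  f→[1+2+23+46]=72
n=47: 47·1 1·47  f→[47+1]=48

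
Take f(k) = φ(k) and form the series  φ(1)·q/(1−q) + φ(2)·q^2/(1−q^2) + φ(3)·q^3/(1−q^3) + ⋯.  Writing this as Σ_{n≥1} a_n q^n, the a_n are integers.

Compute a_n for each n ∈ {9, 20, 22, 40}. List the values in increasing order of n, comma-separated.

[q^9] φ(9)=6,φ(3)=2,φ(1)=1 ⇒ 9
[q^20] φ(20)=8,φ(10)=4,φ(5)=4,φ(4)=2,φ(2)=1,φ(1)=1 ⇒ 20
n=22: 22·1 11·2 2·11 1·22  φ→[10+10+1+1]=22
q^40  k|40↦φ(k): 40:16 20:8 10:4 8:4 5:4 4:2 2:1 1:1  a_40=40

9, 20, 22, 40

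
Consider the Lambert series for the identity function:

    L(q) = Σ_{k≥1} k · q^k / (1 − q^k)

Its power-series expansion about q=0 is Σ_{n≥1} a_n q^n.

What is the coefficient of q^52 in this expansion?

d|52:{1,2,4,13,26,52}  Σf=1+2+4+13+26+52=98

a_52 = 98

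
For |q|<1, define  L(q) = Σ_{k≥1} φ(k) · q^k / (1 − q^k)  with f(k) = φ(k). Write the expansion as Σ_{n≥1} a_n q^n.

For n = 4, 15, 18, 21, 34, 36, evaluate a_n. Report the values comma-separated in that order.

n=4: 4·1 2·2 1·4  φ→[2+1+1]=4
n=15: 15·1 5·3 3·5 1·15  φ→[8+4+2+1]=15
[q^18] φ(18)=6,φ(9)=6,φ(6)=2,φ(3)=2,φ(2)=1,φ(1)=1 ⇒ 18
n=21: 1·21 3·7 7·3 21·1  φ→[1+2+6+12]=21
d|34:{34,17,2,1}  Σφ=16+16+1+1=34
[q^36] φ(1)=1,φ(2)=1,φ(3)=2,φ(4)=2,φ(6)=2,φ(9)=6,φ(12)=4,φ(18)=6,φ(36)=12 ⇒ 36

4, 15, 18, 21, 34, 36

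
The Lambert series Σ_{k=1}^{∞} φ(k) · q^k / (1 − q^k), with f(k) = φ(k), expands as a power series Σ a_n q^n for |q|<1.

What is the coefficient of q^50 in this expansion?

q^50  k|50↦φ(k): 50:20 25:20 10:4 5:4 2:1 1:1  a_50=50

a_50 = 50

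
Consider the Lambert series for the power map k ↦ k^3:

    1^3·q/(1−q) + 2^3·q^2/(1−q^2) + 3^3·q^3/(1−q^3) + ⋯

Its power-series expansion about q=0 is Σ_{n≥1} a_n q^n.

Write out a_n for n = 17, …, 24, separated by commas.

n=17: 1·17 17·1  f→[1+4913]=4914
n=18: 18·1 9·2 6·3 3·6 2·9 1·18  f→[5832+729+216+27+8+1]=6813
[q^19] f(19)=6859,f(1)=1 ⇒ 6860
d|20:{1,2,4,5,10,20}  Σf=1+8+64+125+1000+8000=9198
n=21: 21·1 7·3 3·7 1·21  f→[9261+343+27+1]=9632
n=22: 22·1 11·2 2·11 1·22  f→[10648+1331+8+1]=11988
q^23  k|23↦f(k): 1:1 23:12167  a_23=12168
n=24: 1·24 2·12 3·8 4·6 6·4 8·3 12·2 24·1  f→[1+8+27+64+216+512+1728+13824]=16380

4914, 6813, 6860, 9198, 9632, 11988, 12168, 16380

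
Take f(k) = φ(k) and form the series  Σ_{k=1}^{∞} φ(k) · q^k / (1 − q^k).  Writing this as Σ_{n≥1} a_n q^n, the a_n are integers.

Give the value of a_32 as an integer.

n=32: 32·1 16·2 8·4 4·8 2·16 1·32  φ→[16+8+4+2+1+1]=32

a_32 = 32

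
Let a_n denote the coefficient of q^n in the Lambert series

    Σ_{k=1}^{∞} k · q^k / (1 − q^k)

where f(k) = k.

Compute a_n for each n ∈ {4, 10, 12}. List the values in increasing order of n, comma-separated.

7, 18, 28

n=4: 1·4 2·2 4·1  f→[1+2+4]=7
n=10: 1·10 2·5 5·2 10·1  f→[1+2+5+10]=18
d|12:{1,2,3,4,6,12}  Σf=1+2+3+4+6+12=28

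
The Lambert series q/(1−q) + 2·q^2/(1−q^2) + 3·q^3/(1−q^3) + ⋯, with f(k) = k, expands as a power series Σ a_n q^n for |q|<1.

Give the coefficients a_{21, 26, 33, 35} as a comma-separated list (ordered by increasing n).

d|21:{21,7,3,1}  Σf=21+7+3+1=32
q^26  k|26↦f(k): 26:26 13:13 2:2 1:1  a_26=42
n=33: 1·33 3·11 11·3 33·1  f→[1+3+11+33]=48
q^35  k|35↦f(k): 1:1 5:5 7:7 35:35  a_35=48

32, 42, 48, 48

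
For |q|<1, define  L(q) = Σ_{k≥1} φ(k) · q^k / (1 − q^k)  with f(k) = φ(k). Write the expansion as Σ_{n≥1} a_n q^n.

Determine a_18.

n=18: 18·1 9·2 6·3 3·6 2·9 1·18  φ→[6+6+2+2+1+1]=18

a_18 = 18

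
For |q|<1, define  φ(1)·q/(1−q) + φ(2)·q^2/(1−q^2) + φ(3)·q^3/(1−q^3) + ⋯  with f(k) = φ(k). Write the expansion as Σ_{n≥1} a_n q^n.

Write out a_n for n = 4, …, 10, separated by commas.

n=4: 4·1 2·2 1·4  φ→[2+1+1]=4
d|5:{1,5}  Σφ=1+4=5
[q^6] φ(6)=2,φ(3)=2,φ(2)=1,φ(1)=1 ⇒ 6
[q^7] φ(7)=6,φ(1)=1 ⇒ 7
n=8: 1·8 2·4 4·2 8·1  φ→[1+1+2+4]=8
n=9: 1·9 3·3 9·1  φ→[1+2+6]=9
n=10: 10·1 5·2 2·5 1·10  φ→[4+4+1+1]=10

4, 5, 6, 7, 8, 9, 10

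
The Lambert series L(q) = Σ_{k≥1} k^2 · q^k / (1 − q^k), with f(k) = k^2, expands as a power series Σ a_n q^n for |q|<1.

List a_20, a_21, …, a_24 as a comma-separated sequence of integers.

[q^20] f(20)=400,f(10)=100,f(5)=25,f(4)=16,f(2)=4,f(1)=1 ⇒ 546
n=21: 21·1 7·3 3·7 1·21  f→[441+49+9+1]=500
[q^22] f(22)=484,f(11)=121,f(2)=4,f(1)=1 ⇒ 610
d|23:{23,1}  Σf=529+1=530
n=24: 1·24 2·12 3·8 4·6 6·4 8·3 12·2 24·1  f→[1+4+9+16+36+64+144+576]=850

546, 500, 610, 530, 850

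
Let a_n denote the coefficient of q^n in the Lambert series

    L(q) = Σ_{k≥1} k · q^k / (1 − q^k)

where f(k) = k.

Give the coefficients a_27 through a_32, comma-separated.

n=27: 1·27 3·9 9·3 27·1  f→[1+3+9+27]=40
n=28: 1·28 2·14 4·7 7·4 14·2 28·1  f→[1+2+4+7+14+28]=56
d|29:{29,1}  Σf=29+1=30
n=30: 1·30 2·15 3·10 5·6 6·5 10·3 15·2 30·1  f→[1+2+3+5+6+10+15+30]=72
n=31: 31·1 1·31  f→[31+1]=32
q^32  k|32↦f(k): 1:1 2:2 4:4 8:8 16:16 32:32  a_32=63

40, 56, 30, 72, 32, 63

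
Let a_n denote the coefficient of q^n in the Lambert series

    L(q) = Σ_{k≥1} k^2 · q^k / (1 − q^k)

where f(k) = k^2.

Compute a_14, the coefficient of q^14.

a_14 = 250

[q^14] f(14)=196,f(7)=49,f(2)=4,f(1)=1 ⇒ 250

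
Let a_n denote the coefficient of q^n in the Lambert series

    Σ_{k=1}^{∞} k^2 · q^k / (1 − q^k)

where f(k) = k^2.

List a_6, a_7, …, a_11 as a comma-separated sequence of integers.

d|6:{1,2,3,6}  Σf=1+4+9+36=50
q^7  k|7↦f(k): 1:1 7:49  a_7=50
[q^8] f(8)=64,f(4)=16,f(2)=4,f(1)=1 ⇒ 85
[q^9] f(1)=1,f(3)=9,f(9)=81 ⇒ 91
n=10: 10·1 5·2 2·5 1·10  f→[100+25+4+1]=130
d|11:{1,11}  Σf=1+121=122

50, 50, 85, 91, 130, 122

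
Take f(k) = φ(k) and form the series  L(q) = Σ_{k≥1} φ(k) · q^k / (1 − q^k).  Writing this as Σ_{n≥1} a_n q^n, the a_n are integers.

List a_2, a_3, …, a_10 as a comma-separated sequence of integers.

q^2  k|2↦φ(k): 2:1 1:1  a_2=2
n=3: 1·3 3·1  φ→[1+2]=3
[q^4] φ(4)=2,φ(2)=1,φ(1)=1 ⇒ 4
[q^5] φ(5)=4,φ(1)=1 ⇒ 5
[q^6] φ(1)=1,φ(2)=1,φ(3)=2,φ(6)=2 ⇒ 6
q^7  k|7↦φ(k): 7:6 1:1  a_7=7
[q^8] φ(1)=1,φ(2)=1,φ(4)=2,φ(8)=4 ⇒ 8
n=9: 1·9 3·3 9·1  φ→[1+2+6]=9
n=10: 10·1 5·2 2·5 1·10  φ→[4+4+1+1]=10

2, 3, 4, 5, 6, 7, 8, 9, 10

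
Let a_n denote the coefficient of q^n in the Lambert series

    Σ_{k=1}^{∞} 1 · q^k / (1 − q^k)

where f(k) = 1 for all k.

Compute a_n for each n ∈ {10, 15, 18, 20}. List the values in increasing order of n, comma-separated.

4, 4, 6, 6

[q^10] f(10)=1,f(5)=1,f(2)=1,f(1)=1 ⇒ 4
q^15  k|15↦f(k): 15:1 5:1 3:1 1:1  a_15=4
d|18:{18,9,6,3,2,1}  Σf=1+1+1+1+1+1=6
d|20:{20,10,5,4,2,1}  Σf=1+1+1+1+1+1=6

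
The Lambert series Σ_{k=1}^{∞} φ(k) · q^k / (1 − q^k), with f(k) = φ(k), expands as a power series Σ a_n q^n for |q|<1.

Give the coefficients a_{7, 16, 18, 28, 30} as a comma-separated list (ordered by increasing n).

q^7  k|7↦φ(k): 7:6 1:1  a_7=7
n=16: 1·16 2·8 4·4 8·2 16·1  φ→[1+1+2+4+8]=16
[q^18] φ(1)=1,φ(2)=1,φ(3)=2,φ(6)=2,φ(9)=6,φ(18)=6 ⇒ 18
[q^28] φ(28)=12,φ(14)=6,φ(7)=6,φ(4)=2,φ(2)=1,φ(1)=1 ⇒ 28
q^30  k|30↦φ(k): 30:8 15:8 10:4 6:2 5:4 3:2 2:1 1:1  a_30=30

7, 16, 18, 28, 30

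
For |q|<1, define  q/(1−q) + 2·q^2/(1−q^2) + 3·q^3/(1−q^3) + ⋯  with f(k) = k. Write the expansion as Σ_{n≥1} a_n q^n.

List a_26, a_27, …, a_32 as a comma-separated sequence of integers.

q^26  k|26↦f(k): 1:1 2:2 13:13 26:26  a_26=42
q^27  k|27↦f(k): 27:27 9:9 3:3 1:1  a_27=40
d|28:{28,14,7,4,2,1}  Σf=28+14+7+4+2+1=56
[q^29] f(29)=29,f(1)=1 ⇒ 30
q^30  k|30↦f(k): 1:1 2:2 3:3 5:5 6:6 10:10 15:15 30:30  a_30=72
d|31:{31,1}  Σf=31+1=32
n=32: 1·32 2·16 4·8 8·4 16·2 32·1  f→[1+2+4+8+16+32]=63

42, 40, 56, 30, 72, 32, 63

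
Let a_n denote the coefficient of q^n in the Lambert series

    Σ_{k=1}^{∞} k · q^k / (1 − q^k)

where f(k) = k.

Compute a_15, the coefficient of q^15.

a_15 = 24

[q^15] f(1)=1,f(3)=3,f(5)=5,f(15)=15 ⇒ 24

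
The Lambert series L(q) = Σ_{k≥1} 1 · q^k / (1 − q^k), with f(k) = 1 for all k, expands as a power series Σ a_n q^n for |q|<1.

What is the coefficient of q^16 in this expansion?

[q^16] f(16)=1,f(8)=1,f(4)=1,f(2)=1,f(1)=1 ⇒ 5

a_16 = 5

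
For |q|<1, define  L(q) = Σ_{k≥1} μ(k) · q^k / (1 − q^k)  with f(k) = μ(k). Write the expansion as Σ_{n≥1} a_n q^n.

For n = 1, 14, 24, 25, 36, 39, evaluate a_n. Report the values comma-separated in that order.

d|1:{1}  Σμ=1=1
q^14  k|14↦μ(k): 14:1 7:-1 2:-1 1:1  a_14=0
d|24:{1,2,3,4,6,8,12,24}  Σμ=1+(-1)+(-1)+0+1+0+0+0=0
d|25:{1,5,25}  Σμ=1+(-1)+0=0
q^36  k|36↦μ(k): 1:1 2:-1 3:-1 4:0 6:1 9:0 12:0 18:0 36:0  a_36=0
n=39: 1·39 3·13 13·3 39·1  μ→[1+(-1)+(-1)+1]=0

1, 0, 0, 0, 0, 0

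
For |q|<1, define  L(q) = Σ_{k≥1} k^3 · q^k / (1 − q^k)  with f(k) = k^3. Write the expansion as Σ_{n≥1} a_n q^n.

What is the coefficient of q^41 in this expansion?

a_41 = 68922

n=41: 1·41 41·1  f→[1+68921]=68922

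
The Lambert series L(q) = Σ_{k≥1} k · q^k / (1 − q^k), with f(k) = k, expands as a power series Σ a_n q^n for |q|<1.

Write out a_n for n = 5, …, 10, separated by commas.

6, 12, 8, 15, 13, 18

[q^5] f(1)=1,f(5)=5 ⇒ 6
d|6:{1,2,3,6}  Σf=1+2+3+6=12
q^7  k|7↦f(k): 1:1 7:7  a_7=8
[q^8] f(1)=1,f(2)=2,f(4)=4,f(8)=8 ⇒ 15
[q^9] f(1)=1,f(3)=3,f(9)=9 ⇒ 13
d|10:{1,2,5,10}  Σf=1+2+5+10=18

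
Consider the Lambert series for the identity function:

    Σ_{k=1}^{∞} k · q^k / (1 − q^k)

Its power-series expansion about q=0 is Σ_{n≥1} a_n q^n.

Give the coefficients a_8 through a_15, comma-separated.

[q^8] f(8)=8,f(4)=4,f(2)=2,f(1)=1 ⇒ 15
n=9: 9·1 3·3 1·9  f→[9+3+1]=13
n=10: 10·1 5·2 2·5 1·10  f→[10+5+2+1]=18
n=11: 1·11 11·1  f→[1+11]=12
[q^12] f(1)=1,f(2)=2,f(3)=3,f(4)=4,f(6)=6,f(12)=12 ⇒ 28
n=13: 1·13 13·1  f→[1+13]=14
[q^14] f(14)=14,f(7)=7,f(2)=2,f(1)=1 ⇒ 24
q^15  k|15↦f(k): 15:15 5:5 3:3 1:1  a_15=24

15, 13, 18, 12, 28, 14, 24, 24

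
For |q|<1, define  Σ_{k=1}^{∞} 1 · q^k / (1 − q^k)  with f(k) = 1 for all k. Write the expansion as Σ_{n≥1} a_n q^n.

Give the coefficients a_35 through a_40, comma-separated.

4, 9, 2, 4, 4, 8

n=35: 1·35 5·7 7·5 35·1  f→[1+1+1+1]=4
d|36:{36,18,12,9,6,4,3,2,1}  Σf=1+1+1+1+1+1+1+1+1=9
q^37  k|37↦f(k): 37:1 1:1  a_37=2
d|38:{1,2,19,38}  Σf=1+1+1+1=4
d|39:{1,3,13,39}  Σf=1+1+1+1=4
d|40:{40,20,10,8,5,4,2,1}  Σf=1+1+1+1+1+1+1+1=8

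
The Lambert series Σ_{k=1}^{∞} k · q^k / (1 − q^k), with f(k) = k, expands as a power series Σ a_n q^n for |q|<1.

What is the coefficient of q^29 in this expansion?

a_29 = 30

q^29  k|29↦f(k): 1:1 29:29  a_29=30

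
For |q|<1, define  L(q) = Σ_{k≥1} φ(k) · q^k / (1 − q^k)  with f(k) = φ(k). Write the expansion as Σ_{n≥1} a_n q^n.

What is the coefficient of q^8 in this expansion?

d|8:{1,2,4,8}  Σφ=1+1+2+4=8

a_8 = 8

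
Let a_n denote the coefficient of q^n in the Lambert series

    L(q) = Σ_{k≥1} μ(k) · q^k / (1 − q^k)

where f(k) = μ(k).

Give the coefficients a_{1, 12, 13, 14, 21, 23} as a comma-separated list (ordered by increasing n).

n=1: 1·1  μ→[1]=1
q^12  k|12↦μ(k): 1:1 2:-1 3:-1 4:0 6:1 12:0  a_12=0
q^13  k|13↦μ(k): 1:1 13:-1  a_13=0
q^14  k|14↦μ(k): 1:1 2:-1 7:-1 14:1  a_14=0
q^21  k|21↦μ(k): 21:1 7:-1 3:-1 1:1  a_21=0
n=23: 23·1 1·23  μ→[(-1)+1]=0

1, 0, 0, 0, 0, 0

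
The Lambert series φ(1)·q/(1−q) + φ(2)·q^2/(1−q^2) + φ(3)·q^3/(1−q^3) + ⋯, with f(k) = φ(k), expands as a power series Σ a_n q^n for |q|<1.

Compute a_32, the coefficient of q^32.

n=32: 32·1 16·2 8·4 4·8 2·16 1·32  φ→[16+8+4+2+1+1]=32

a_32 = 32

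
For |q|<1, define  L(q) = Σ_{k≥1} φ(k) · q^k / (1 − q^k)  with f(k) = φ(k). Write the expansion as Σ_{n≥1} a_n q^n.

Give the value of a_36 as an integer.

n=36: 1·36 2·18 3·12 4·9 6·6 9·4 12·3 18·2 36·1  φ→[1+1+2+2+2+6+4+6+12]=36

a_36 = 36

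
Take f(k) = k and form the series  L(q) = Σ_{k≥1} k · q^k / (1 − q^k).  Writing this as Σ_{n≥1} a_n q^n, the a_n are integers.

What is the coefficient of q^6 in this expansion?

d|6:{1,2,3,6}  Σf=1+2+3+6=12

a_6 = 12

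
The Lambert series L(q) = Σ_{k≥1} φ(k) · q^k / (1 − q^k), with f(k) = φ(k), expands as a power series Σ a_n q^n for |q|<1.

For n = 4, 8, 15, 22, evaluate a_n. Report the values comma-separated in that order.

n=4: 1·4 2·2 4·1  φ→[1+1+2]=4
n=8: 1·8 2·4 4·2 8·1  φ→[1+1+2+4]=8
n=15: 1·15 3·5 5·3 15·1  φ→[1+2+4+8]=15
[q^22] φ(22)=10,φ(11)=10,φ(2)=1,φ(1)=1 ⇒ 22

4, 8, 15, 22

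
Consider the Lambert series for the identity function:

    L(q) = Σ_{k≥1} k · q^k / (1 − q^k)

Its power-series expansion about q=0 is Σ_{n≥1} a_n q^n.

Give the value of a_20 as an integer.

q^20  k|20↦f(k): 1:1 2:2 4:4 5:5 10:10 20:20  a_20=42

a_20 = 42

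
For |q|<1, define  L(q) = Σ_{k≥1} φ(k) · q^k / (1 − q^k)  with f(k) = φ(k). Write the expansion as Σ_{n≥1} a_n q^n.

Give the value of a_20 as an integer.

d|20:{1,2,4,5,10,20}  Σφ=1+1+2+4+4+8=20

a_20 = 20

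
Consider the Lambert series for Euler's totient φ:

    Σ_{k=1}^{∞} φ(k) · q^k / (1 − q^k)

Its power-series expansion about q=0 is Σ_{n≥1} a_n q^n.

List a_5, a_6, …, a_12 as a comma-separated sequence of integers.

d|5:{5,1}  Σφ=4+1=5
[q^6] φ(6)=2,φ(3)=2,φ(2)=1,φ(1)=1 ⇒ 6
n=7: 1·7 7·1  φ→[1+6]=7
q^8  k|8↦φ(k): 1:1 2:1 4:2 8:4  a_8=8
[q^9] φ(1)=1,φ(3)=2,φ(9)=6 ⇒ 9
[q^10] φ(1)=1,φ(2)=1,φ(5)=4,φ(10)=4 ⇒ 10
q^11  k|11↦φ(k): 1:1 11:10  a_11=11
q^12  k|12↦φ(k): 1:1 2:1 3:2 4:2 6:2 12:4  a_12=12

5, 6, 7, 8, 9, 10, 11, 12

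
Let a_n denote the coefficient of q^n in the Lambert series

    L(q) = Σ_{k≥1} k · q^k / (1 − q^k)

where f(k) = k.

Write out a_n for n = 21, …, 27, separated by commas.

32, 36, 24, 60, 31, 42, 40

q^21  k|21↦f(k): 21:21 7:7 3:3 1:1  a_21=32
n=22: 1·22 2·11 11·2 22·1  f→[1+2+11+22]=36
d|23:{23,1}  Σf=23+1=24
[q^24] f(24)=24,f(12)=12,f(8)=8,f(6)=6,f(4)=4,f(3)=3,f(2)=2,f(1)=1 ⇒ 60
d|25:{1,5,25}  Σf=1+5+25=31
d|26:{26,13,2,1}  Σf=26+13+2+1=42
n=27: 27·1 9·3 3·9 1·27  f→[27+9+3+1]=40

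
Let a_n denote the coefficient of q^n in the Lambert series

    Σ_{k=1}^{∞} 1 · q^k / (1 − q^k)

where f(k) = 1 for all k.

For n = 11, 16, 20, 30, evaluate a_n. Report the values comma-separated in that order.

q^11  k|11↦f(k): 11:1 1:1  a_11=2
n=16: 16·1 8·2 4·4 2·8 1·16  f→[1+1+1+1+1]=5
q^20  k|20↦f(k): 1:1 2:1 4:1 5:1 10:1 20:1  a_20=6
[q^30] f(1)=1,f(2)=1,f(3)=1,f(5)=1,f(6)=1,f(10)=1,f(15)=1,f(30)=1 ⇒ 8

2, 5, 6, 8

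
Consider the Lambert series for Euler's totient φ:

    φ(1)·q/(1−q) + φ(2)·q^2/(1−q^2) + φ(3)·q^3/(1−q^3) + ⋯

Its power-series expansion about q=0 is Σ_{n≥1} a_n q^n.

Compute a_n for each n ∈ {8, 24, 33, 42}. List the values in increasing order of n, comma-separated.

d|8:{8,4,2,1}  Σφ=4+2+1+1=8
q^24  k|24↦φ(k): 1:1 2:1 3:2 4:2 6:2 8:4 12:4 24:8  a_24=24
n=33: 1·33 3·11 11·3 33·1  φ→[1+2+10+20]=33
[q^42] φ(1)=1,φ(2)=1,φ(3)=2,φ(6)=2,φ(7)=6,φ(14)=6,φ(21)=12,φ(42)=12 ⇒ 42

8, 24, 33, 42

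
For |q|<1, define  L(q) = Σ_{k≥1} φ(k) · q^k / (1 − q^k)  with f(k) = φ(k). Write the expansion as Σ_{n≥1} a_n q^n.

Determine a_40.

[q^40] φ(40)=16,φ(20)=8,φ(10)=4,φ(8)=4,φ(5)=4,φ(4)=2,φ(2)=1,φ(1)=1 ⇒ 40

a_40 = 40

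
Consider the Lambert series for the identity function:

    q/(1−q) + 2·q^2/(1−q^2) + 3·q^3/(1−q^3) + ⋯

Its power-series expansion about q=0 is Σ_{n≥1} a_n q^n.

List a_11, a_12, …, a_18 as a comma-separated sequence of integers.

12, 28, 14, 24, 24, 31, 18, 39

n=11: 11·1 1·11  f→[11+1]=12
q^12  k|12↦f(k): 1:1 2:2 3:3 4:4 6:6 12:12  a_12=28
[q^13] f(13)=13,f(1)=1 ⇒ 14
d|14:{1,2,7,14}  Σf=1+2+7+14=24
n=15: 1·15 3·5 5·3 15·1  f→[1+3+5+15]=24
d|16:{1,2,4,8,16}  Σf=1+2+4+8+16=31
[q^17] f(17)=17,f(1)=1 ⇒ 18
n=18: 1·18 2·9 3·6 6·3 9·2 18·1  f→[1+2+3+6+9+18]=39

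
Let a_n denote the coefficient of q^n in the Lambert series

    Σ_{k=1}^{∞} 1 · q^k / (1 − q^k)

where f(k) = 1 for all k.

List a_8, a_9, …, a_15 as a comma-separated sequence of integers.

q^8  k|8↦f(k): 1:1 2:1 4:1 8:1  a_8=4
d|9:{9,3,1}  Σf=1+1+1=3
d|10:{10,5,2,1}  Σf=1+1+1+1=4
[q^11] f(1)=1,f(11)=1 ⇒ 2
q^12  k|12↦f(k): 1:1 2:1 3:1 4:1 6:1 12:1  a_12=6
n=13: 1·13 13·1  f→[1+1]=2
q^14  k|14↦f(k): 1:1 2:1 7:1 14:1  a_14=4
[q^15] f(15)=1,f(5)=1,f(3)=1,f(1)=1 ⇒ 4

4, 3, 4, 2, 6, 2, 4, 4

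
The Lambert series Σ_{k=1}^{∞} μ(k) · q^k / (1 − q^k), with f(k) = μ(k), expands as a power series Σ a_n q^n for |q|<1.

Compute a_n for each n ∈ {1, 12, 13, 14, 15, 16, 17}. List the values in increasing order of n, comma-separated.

1, 0, 0, 0, 0, 0, 0

q^1  k|1↦μ(k): 1:1  a_1=1
[q^12] μ(1)=1,μ(2)=-1,μ(3)=-1,μ(4)=0,μ(6)=1,μ(12)=0 ⇒ 0
[q^13] μ(1)=1,μ(13)=-1 ⇒ 0
q^14  k|14↦μ(k): 1:1 2:-1 7:-1 14:1  a_14=0
[q^15] μ(15)=1,μ(5)=-1,μ(3)=-1,μ(1)=1 ⇒ 0
n=16: 1·16 2·8 4·4 8·2 16·1  μ→[1+(-1)+0+0+0]=0
[q^17] μ(1)=1,μ(17)=-1 ⇒ 0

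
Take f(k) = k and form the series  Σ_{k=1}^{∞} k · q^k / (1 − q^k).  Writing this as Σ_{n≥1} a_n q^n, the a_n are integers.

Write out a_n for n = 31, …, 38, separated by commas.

32, 63, 48, 54, 48, 91, 38, 60

n=31: 1·31 31·1  f→[1+31]=32
[q^32] f(32)=32,f(16)=16,f(8)=8,f(4)=4,f(2)=2,f(1)=1 ⇒ 63
d|33:{33,11,3,1}  Σf=33+11+3+1=48
d|34:{34,17,2,1}  Σf=34+17+2+1=54
[q^35] f(35)=35,f(7)=7,f(5)=5,f(1)=1 ⇒ 48
[q^36] f(1)=1,f(2)=2,f(3)=3,f(4)=4,f(6)=6,f(9)=9,f(12)=12,f(18)=18,f(36)=36 ⇒ 91
[q^37] f(37)=37,f(1)=1 ⇒ 38
d|38:{1,2,19,38}  Σf=1+2+19+38=60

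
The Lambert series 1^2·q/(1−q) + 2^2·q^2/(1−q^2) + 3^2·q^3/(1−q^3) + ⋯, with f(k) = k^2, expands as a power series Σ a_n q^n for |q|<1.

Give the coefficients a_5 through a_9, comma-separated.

26, 50, 50, 85, 91

n=5: 5·1 1·5  f→[25+1]=26
n=6: 1·6 2·3 3·2 6·1  f→[1+4+9+36]=50
[q^7] f(7)=49,f(1)=1 ⇒ 50
[q^8] f(8)=64,f(4)=16,f(2)=4,f(1)=1 ⇒ 85
q^9  k|9↦f(k): 9:81 3:9 1:1  a_9=91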